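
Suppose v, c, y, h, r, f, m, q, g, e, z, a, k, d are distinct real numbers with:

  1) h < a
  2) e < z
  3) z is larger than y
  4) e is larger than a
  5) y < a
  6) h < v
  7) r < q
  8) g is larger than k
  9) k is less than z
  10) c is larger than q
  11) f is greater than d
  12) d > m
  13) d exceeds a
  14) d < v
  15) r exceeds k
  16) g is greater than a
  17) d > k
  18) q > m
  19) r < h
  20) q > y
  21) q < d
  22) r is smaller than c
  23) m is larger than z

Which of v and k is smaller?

k < r and r < h give k < h.
With h < a: k < r < h < a.
Then a < e extends the chain to e.
Then e < z extends the chain to z.
Then z < m extends the chain to m.
With m < q: k < r < h < a < e < z < m < q.
Then q < d extends the chain to d.
With d < v: k < r < h < a < e < z < m < q < d < v.
So k < v; k is the smaller of the two.

k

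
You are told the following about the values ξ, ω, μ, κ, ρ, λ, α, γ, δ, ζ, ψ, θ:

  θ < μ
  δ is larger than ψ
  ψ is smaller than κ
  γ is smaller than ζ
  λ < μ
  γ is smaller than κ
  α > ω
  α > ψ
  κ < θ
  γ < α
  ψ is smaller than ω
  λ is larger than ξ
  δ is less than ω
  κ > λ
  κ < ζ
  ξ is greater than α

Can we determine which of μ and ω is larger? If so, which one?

ω < α and α < ξ give ω < ξ.
With ξ < λ: ω < α < ξ < λ.
With λ < κ: ω < α < ξ < λ < κ.
Then κ < θ extends the chain to θ.
With θ < μ: ω < α < ξ < λ < κ < θ < μ.
So μ is larger.

μ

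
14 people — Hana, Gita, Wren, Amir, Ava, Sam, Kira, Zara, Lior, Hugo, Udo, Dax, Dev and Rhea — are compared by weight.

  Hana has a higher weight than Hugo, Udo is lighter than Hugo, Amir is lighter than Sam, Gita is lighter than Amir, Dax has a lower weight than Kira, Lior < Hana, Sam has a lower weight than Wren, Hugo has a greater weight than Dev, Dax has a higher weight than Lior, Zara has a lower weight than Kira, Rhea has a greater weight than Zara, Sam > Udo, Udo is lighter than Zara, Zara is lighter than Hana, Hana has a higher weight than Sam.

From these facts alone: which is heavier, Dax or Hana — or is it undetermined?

undetermined

Following every chain through Dax: above Dax we get Kira; below Dax we get Lior.
Hana is not reached, and no chain runs the other way from Hana to Dax.
So the given relations leave the order of Dax and Hana undetermined.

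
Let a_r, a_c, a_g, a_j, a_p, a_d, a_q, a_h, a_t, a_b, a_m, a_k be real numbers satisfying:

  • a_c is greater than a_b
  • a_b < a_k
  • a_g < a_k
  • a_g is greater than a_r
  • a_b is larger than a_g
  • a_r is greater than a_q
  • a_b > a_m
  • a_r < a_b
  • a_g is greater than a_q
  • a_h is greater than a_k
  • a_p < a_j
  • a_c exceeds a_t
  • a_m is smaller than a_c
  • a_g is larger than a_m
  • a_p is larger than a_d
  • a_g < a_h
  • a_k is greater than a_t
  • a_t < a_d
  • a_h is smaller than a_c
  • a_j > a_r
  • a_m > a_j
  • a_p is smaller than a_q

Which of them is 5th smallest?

The consecutive relations fix a unique order: a_t < a_d < a_p < a_q < a_r < a_j < a_m < a_g < a_b < a_k < a_h < a_c.
The 5th smallest is a_r.

a_r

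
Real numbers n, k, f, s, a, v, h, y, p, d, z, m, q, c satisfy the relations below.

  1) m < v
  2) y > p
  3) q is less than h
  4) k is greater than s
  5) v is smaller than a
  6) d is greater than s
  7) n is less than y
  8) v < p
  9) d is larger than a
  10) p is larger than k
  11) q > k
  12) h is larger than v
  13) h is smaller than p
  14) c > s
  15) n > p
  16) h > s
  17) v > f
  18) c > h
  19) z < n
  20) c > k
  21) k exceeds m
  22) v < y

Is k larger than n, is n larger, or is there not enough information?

n

Link the given pairs in sequence: k < q; q < h; h < p; p < n.
Chaining these gives k < q < h < p < n.
So n is larger.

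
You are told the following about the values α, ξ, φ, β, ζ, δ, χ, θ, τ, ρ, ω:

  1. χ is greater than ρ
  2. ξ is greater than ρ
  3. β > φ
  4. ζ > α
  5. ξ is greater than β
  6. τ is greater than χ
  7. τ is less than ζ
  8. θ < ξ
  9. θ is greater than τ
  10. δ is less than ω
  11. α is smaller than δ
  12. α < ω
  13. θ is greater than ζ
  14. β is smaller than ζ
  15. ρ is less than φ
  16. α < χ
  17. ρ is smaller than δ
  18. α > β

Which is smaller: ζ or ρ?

ρ

ρ < φ < β < α < χ < τ < ζ, by transitivity through φ, β, α, χ, τ.
So ρ < ζ; ρ is the smaller of the two.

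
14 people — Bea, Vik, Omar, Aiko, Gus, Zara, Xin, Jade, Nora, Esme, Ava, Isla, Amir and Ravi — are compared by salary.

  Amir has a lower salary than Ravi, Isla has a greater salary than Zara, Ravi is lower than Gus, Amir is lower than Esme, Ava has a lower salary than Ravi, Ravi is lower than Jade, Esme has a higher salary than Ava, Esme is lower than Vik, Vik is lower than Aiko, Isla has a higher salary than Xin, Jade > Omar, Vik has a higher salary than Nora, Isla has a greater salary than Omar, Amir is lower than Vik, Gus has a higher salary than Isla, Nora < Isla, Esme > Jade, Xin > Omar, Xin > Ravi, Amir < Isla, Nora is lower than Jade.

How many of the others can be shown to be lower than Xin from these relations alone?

Directly below Xin: Omar, Ravi.
One step further: Ava, Amir (4 so far).
No other element is forced below Xin by the given relations, so the count is 4.

4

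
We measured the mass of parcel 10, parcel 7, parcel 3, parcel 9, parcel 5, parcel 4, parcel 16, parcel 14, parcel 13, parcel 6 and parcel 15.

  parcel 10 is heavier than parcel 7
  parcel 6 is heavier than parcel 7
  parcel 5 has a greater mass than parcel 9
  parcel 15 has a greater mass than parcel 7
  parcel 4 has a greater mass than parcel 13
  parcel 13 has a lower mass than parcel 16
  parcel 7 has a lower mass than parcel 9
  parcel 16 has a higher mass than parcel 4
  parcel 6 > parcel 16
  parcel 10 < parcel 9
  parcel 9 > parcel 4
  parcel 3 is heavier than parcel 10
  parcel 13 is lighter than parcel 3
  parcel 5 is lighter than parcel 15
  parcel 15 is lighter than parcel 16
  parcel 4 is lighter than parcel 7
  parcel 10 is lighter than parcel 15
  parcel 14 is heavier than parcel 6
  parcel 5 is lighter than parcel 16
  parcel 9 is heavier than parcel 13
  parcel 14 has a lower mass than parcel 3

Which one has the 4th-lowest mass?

Piecing the relations together gives one ordering: parcel 13 < parcel 4 < parcel 7 < parcel 10 < parcel 9 < parcel 5 < parcel 15 < parcel 16 < parcel 6 < parcel 14 < parcel 3.
Counting 4 from the smallest end gives parcel 10.

parcel 10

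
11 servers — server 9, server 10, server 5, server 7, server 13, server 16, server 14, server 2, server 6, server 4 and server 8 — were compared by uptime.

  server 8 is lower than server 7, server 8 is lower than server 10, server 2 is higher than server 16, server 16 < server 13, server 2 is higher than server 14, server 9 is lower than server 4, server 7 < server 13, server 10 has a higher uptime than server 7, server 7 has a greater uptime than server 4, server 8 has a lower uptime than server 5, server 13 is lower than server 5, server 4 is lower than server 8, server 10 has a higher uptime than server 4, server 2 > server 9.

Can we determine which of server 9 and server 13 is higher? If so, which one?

Link the given pairs in sequence: server 9 < server 4; server 4 < server 8; server 8 < server 7; server 7 < server 13.
Chaining these gives server 9 < server 4 < server 8 < server 7 < server 13.
So server 13 is higher.

server 13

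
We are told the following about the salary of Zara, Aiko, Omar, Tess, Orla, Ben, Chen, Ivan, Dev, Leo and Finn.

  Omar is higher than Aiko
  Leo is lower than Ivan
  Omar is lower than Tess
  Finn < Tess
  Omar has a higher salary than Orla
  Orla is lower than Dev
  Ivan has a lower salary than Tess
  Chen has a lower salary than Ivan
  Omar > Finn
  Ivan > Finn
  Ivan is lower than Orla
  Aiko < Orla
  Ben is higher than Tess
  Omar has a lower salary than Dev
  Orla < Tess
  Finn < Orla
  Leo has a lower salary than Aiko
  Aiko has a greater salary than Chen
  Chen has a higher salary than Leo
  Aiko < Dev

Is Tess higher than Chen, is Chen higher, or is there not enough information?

Chen < Ivan and Ivan < Orla give Chen < Orla.
With Orla < Omar: Chen < Ivan < Orla < Omar.
Then Omar < Tess extends the chain to Tess.
So Tess is higher.

Tess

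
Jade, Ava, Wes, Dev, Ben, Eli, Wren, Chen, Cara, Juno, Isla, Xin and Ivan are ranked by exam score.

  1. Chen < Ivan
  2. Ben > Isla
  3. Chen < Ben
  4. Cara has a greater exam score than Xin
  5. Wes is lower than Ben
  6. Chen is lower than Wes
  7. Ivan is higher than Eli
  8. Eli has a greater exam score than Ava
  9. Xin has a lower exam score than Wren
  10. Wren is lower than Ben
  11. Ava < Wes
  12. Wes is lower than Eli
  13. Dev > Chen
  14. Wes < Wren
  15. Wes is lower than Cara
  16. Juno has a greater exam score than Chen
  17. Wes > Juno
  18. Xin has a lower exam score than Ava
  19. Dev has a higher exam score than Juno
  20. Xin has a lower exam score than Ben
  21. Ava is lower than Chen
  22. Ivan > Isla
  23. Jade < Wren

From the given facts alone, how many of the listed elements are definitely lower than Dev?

Directly below Dev: Chen, Juno.
One step further: Ava (3 so far).
One step further: Xin (4 so far).
Nothing else is reachable below Dev; 4 in all.

4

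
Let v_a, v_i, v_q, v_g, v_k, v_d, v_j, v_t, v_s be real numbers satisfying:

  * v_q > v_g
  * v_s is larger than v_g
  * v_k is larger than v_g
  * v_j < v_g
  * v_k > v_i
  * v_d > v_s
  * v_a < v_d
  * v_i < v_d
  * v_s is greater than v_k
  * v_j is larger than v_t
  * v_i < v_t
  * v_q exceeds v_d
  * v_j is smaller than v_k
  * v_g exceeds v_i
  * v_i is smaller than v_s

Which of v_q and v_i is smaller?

Chaining the given relations: v_i < v_t < v_j < v_g < v_k < v_s < v_d < v_q.
So v_i < v_q; v_i is the smaller of the two.

v_i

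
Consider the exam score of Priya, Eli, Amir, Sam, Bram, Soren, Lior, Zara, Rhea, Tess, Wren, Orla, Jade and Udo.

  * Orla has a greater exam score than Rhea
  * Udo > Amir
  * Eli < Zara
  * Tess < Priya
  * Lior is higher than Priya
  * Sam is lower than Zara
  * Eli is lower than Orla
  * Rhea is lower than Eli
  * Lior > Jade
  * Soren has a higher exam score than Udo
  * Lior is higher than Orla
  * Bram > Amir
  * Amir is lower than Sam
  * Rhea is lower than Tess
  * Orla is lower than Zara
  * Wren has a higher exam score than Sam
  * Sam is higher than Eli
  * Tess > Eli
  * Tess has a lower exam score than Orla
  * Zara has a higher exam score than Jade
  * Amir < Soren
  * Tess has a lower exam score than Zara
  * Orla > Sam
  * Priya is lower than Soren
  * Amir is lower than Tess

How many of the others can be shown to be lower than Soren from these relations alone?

6

Directly below Soren: Amir, Udo, Priya.
One step further: Tess (4 so far).
One step further: Rhea, Eli (6 so far).
No other element is forced below Soren by the given relations, so the count is 6.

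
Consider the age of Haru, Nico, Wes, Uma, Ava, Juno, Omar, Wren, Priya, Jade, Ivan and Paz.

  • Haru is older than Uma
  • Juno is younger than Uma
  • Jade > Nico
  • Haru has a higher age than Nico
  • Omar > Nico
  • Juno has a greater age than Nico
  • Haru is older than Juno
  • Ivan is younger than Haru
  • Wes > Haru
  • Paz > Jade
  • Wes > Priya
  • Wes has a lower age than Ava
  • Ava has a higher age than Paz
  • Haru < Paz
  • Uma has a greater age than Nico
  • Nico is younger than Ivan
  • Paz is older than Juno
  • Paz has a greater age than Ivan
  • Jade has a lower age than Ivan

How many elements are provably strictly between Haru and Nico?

4

The relations place Nico below Haru. An element lies strictly between them when it is forced above Nico and also forced below Haru.
Above Nico: {Juno, Omar, Jade, Uma, Ivan, Wes, Paz, Ava}. Below Haru: {Juno, Jade, Uma, Ivan}.
Intersection: {Juno, Jade, Uma, Ivan} — 4.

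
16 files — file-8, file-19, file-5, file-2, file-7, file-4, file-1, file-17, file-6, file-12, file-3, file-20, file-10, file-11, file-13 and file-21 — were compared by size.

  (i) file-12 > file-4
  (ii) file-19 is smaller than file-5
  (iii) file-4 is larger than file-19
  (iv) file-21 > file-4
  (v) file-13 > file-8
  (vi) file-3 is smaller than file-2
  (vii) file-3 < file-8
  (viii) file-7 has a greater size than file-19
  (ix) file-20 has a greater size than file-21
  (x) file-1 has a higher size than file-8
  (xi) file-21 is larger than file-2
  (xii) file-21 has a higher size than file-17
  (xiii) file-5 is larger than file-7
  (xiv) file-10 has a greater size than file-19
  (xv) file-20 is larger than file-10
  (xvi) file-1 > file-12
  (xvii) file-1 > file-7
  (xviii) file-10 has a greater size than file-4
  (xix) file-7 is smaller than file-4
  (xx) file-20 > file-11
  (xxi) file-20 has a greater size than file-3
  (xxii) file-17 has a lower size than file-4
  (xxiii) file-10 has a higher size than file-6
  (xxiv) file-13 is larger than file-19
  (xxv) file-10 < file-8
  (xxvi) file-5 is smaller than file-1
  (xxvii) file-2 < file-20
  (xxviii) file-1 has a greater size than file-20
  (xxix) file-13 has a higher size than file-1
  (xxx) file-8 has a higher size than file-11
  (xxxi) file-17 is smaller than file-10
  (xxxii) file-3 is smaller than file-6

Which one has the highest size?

file-19 is not greatest since file-19 < file-5; file-7 is not greatest since file-7 < file-5; file-5 is not greatest since file-5 < file-1; file-17 is not greatest since file-17 < file-4; file-3 is not greatest since file-3 < file-6; file-2 is not greatest since file-2 < file-20; file-6 is not greatest since file-6 < file-10; file-4 is not greatest since file-4 < file-10; file-11 is not greatest since file-11 < file-8; file-21 is not greatest since file-21 < file-20; file-10 is not greatest since file-10 < file-8; file-12 is not greatest since file-12 < file-1; file-8 is not greatest since file-8 < file-13; file-20 is not greatest since file-20 < file-1; file-1 is not greatest since file-1 < file-13.
Only file-13 has nothing above it, so file-13 is the highest size.

file-13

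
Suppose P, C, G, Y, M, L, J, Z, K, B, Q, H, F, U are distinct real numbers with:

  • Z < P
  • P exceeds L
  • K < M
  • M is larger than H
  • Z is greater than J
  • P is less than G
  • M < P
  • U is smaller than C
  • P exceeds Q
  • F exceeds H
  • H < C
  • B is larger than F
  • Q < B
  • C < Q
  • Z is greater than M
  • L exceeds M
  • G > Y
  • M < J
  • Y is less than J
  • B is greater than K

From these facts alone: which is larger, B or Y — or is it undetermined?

undetermined

Following every chain through Y: above Y we get J, Z, P, G.
B is not reached, and no chain runs the other way from B to Y.
So the given relations leave the order of Y and B undetermined.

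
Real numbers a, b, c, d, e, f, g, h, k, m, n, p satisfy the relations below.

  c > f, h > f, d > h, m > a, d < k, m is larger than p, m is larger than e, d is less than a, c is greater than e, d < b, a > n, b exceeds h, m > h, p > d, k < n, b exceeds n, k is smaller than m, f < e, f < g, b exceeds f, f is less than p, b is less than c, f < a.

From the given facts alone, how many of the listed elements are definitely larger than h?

From h the given relations immediately reach d, m, b.
From those, p, k, a, c — 7 in total.
From those, n — 8 in total.
Nothing else is reachable above h; 8 in all.

8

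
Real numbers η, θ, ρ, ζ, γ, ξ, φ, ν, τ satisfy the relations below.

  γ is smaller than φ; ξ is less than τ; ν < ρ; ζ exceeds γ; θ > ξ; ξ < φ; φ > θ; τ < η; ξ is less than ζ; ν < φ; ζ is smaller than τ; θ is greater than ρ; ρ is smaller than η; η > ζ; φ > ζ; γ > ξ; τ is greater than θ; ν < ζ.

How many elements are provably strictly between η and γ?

The relations place γ below η. An element lies strictly between them when it is forced above γ and also forced below η.
Above γ: {ζ, τ, φ}. Below η: {ν, ρ, ξ, ζ, θ, τ}.
Intersection: {ζ, τ} — 2.

2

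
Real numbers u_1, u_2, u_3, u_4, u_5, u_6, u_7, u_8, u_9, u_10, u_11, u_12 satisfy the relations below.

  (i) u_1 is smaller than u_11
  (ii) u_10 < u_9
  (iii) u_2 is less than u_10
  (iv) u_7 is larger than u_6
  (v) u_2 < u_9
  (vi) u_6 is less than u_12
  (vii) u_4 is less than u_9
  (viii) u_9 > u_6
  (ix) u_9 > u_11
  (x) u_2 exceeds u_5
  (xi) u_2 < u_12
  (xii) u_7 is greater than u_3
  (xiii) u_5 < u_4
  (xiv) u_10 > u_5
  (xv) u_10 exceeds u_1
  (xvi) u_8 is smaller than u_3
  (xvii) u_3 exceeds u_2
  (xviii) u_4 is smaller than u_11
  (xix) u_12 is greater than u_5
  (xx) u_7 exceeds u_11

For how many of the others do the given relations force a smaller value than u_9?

From u_9 the given relations immediately reach u_2, u_6, u_4, u_11, u_10.
From those, u_1, u_5 — 7 in total.
Nothing else is reachable below u_9; 7 in all.

7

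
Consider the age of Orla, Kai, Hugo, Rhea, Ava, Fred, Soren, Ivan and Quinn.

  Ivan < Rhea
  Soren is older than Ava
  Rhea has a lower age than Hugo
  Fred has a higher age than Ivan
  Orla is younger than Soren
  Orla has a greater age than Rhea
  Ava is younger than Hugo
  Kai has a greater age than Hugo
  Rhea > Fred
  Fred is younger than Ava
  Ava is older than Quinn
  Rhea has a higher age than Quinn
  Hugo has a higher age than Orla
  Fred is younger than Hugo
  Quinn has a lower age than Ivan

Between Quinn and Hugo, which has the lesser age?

Quinn

Following the relations from Quinn: Quinn < Ivan < Fred < Rhea < Orla < Hugo.
So Quinn < Hugo; Quinn is the younger of the two.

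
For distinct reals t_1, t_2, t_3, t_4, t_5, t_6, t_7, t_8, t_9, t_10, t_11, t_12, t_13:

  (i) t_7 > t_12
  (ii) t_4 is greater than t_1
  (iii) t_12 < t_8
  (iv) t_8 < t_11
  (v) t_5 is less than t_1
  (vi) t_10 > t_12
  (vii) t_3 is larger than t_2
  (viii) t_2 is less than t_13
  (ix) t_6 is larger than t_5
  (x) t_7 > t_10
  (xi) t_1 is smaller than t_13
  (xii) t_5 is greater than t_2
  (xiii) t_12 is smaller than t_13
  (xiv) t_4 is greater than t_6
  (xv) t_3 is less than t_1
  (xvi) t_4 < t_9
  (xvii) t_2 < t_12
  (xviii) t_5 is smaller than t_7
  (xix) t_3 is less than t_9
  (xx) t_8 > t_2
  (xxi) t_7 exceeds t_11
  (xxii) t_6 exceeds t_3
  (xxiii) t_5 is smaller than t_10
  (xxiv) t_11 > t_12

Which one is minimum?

t_2

Chaining upward from t_2: directly above it, t_5, t_12, t_8, t_3, t_13; then t_11, t_10, t_6, t_1, t_7, t_9; then t_4.
That covers every other element, and nothing is given below t_2, so t_2 is the minimum.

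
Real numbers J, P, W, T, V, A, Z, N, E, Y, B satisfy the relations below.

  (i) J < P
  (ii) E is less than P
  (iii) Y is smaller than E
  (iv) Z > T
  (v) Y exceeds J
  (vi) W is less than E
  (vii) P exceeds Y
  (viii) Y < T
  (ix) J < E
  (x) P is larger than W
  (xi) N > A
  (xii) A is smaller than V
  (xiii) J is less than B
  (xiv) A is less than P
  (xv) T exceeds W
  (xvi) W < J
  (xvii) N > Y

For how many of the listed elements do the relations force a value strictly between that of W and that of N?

The relations place W below N. An element lies strictly between them when it is forced above W and also forced below N.
Above W: {J, Y, E, B, P, T, Z}. Below N: {J, Y, A}.
Intersection: {J, Y} — 2.

2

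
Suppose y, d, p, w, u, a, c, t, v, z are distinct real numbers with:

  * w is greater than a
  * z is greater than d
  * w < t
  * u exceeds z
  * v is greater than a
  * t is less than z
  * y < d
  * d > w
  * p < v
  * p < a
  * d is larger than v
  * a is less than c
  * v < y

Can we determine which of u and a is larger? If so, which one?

u

The relevant relations are a < w; w < d; d < z; z < u.
Together: a < w < d < z < u.
So u is larger.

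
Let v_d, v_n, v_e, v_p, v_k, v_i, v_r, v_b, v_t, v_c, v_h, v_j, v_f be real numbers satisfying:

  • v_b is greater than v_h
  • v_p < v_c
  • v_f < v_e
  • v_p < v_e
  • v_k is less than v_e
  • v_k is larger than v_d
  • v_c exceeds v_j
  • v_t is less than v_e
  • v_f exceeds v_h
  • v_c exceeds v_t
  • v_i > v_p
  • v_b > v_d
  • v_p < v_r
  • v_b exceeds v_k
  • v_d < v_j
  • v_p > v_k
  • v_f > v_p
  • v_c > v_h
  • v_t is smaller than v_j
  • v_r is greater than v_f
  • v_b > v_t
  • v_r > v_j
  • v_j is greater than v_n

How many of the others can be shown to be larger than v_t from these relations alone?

From v_t the given relations immediately reach v_j, v_b, v_e, v_c.
From those, v_r — 5 in total.
Nothing else is reachable above v_t; 5 in all.

5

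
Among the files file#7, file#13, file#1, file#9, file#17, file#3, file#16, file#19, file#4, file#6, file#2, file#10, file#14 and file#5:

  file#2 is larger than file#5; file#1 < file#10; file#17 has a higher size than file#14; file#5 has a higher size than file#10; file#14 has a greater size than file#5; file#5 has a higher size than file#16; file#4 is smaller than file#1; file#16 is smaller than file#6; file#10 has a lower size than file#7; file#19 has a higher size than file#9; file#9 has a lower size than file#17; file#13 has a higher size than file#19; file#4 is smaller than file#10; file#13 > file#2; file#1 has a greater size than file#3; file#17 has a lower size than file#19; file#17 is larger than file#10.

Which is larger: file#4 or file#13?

file#13

The relevant relations are file#4 < file#1; file#1 < file#10; file#10 < file#17; file#17 < file#19; file#19 < file#13.
Chaining these gives file#4 < file#1 < file#10 < file#17 < file#19 < file#13.
So file#4 < file#13; file#13 is the larger of the two.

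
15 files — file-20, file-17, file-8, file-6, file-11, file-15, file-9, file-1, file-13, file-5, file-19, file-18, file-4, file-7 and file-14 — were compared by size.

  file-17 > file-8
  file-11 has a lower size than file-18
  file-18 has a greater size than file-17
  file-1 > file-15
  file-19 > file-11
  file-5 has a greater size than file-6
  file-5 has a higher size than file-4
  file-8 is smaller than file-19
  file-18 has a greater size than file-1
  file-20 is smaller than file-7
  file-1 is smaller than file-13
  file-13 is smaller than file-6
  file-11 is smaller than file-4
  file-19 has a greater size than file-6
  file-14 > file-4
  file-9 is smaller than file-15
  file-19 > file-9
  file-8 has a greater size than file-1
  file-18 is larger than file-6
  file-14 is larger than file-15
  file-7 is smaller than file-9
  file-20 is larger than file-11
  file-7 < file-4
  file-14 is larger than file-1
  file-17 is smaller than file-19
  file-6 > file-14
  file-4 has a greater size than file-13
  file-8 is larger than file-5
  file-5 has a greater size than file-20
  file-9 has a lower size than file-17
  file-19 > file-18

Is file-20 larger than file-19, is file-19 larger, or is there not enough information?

file-19

Following the relations from file-20: file-20 < file-7 < file-9 < file-15 < file-1 < file-13 < file-4 < file-14 < file-6 < file-5 < file-8 < file-17 < file-18 < file-19.
So file-19 is larger.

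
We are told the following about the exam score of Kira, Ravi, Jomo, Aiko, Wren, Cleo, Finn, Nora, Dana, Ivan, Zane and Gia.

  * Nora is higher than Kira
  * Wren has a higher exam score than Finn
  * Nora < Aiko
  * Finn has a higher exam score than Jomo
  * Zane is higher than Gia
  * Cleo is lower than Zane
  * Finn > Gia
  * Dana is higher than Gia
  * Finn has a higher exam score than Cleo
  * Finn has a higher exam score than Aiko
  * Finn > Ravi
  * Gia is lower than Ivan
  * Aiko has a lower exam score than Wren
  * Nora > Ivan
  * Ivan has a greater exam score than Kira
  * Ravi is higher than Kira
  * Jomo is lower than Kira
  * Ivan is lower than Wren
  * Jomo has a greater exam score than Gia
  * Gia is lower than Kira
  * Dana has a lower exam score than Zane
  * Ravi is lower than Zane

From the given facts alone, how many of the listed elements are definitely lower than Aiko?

The elements the relations force below Aiko are Gia, Jomo, Kira, Ivan, Nora — no chain reaches any other.
That is 5.

5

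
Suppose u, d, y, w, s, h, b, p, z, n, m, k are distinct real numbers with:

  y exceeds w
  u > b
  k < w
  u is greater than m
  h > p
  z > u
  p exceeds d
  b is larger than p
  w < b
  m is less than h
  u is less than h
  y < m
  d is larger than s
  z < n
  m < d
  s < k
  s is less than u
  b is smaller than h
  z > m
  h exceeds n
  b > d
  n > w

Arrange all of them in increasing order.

Nothing is placed below s, so it is least; from there s < k; k < w; w < y; y < m; m < d; d < p; p < b; b < u; u < z; z < n; n < h, each given directly.

s < k < w < y < m < d < p < b < u < z < n < h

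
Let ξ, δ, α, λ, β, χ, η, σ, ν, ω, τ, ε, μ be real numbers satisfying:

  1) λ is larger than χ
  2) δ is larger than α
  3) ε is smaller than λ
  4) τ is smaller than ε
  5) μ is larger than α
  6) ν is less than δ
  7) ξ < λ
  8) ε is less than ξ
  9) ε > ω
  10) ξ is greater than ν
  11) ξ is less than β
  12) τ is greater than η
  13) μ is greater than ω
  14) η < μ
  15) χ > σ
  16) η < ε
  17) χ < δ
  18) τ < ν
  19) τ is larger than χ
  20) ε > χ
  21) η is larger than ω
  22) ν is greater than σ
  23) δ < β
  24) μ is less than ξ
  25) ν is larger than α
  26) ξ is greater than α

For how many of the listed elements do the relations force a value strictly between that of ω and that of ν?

2

Chaining upward from ω reaches: η, τ, ε, μ, δ, ξ, λ, β.
Chaining downward from ν reaches: α, σ, η, χ, τ.
Strictly between ω and ν are those in both lists: η, τ — 2 elements.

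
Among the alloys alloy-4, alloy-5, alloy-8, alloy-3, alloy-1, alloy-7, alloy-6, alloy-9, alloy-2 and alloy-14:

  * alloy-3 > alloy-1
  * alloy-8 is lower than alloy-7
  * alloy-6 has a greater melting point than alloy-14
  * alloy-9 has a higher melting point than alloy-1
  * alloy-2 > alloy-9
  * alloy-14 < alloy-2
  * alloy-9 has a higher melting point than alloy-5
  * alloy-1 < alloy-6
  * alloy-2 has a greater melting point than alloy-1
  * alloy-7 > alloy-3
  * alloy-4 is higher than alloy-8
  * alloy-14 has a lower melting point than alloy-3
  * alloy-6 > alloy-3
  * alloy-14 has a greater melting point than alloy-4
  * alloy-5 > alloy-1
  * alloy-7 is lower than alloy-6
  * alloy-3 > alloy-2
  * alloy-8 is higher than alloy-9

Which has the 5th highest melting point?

Piecing the relations together gives one ordering: alloy-1 < alloy-5 < alloy-9 < alloy-8 < alloy-4 < alloy-14 < alloy-2 < alloy-3 < alloy-7 < alloy-6.
The 5th largest is alloy-14.

alloy-14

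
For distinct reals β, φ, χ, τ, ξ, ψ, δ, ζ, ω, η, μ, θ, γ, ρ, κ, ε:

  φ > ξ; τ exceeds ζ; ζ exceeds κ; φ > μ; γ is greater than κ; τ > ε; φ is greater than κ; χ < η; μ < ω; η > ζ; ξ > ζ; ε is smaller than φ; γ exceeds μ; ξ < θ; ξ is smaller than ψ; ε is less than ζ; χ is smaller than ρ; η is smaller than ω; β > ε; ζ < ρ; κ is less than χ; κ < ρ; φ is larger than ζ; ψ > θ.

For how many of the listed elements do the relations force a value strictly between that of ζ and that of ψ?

2

Chaining upward from ζ reaches: ξ, η, φ, τ, ρ, θ, ω.
Chaining downward from ψ reaches: ε, κ, ξ, θ.
Strictly between ζ and ψ are those in both lists: ξ, θ — 2 elements.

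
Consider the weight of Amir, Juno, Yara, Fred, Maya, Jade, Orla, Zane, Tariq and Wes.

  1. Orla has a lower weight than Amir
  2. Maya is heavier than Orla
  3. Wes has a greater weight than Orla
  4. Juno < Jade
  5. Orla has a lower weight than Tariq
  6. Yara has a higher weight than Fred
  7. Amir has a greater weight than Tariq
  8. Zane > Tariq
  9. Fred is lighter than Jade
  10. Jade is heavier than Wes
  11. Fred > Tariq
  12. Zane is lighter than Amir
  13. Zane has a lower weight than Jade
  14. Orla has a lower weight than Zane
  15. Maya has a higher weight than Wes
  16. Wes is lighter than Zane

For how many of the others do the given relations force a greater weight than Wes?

4

The elements the relations force above Wes are Zane, Jade, Amir, Maya — no chain reaches any other.
That is 4.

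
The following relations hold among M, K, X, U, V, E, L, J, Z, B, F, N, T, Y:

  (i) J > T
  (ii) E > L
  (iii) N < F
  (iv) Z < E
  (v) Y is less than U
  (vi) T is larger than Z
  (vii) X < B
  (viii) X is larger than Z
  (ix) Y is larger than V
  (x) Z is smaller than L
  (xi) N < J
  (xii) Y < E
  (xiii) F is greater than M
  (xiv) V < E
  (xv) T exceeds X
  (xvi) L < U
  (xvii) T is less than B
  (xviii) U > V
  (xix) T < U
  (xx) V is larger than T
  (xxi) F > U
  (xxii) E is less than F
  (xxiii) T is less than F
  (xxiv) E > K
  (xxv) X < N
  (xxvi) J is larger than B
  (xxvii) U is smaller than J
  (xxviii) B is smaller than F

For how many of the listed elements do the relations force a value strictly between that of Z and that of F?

9

Chaining upward from Z reaches: X, L, T, V, Y, B, U, E, N, J.
Chaining downward from F reaches: X, L, K, T, V, Y, B, M, U, E, N.
Strictly between Z and F are those in both lists: X, L, T, V, Y, B, U, E, N — 9 elements.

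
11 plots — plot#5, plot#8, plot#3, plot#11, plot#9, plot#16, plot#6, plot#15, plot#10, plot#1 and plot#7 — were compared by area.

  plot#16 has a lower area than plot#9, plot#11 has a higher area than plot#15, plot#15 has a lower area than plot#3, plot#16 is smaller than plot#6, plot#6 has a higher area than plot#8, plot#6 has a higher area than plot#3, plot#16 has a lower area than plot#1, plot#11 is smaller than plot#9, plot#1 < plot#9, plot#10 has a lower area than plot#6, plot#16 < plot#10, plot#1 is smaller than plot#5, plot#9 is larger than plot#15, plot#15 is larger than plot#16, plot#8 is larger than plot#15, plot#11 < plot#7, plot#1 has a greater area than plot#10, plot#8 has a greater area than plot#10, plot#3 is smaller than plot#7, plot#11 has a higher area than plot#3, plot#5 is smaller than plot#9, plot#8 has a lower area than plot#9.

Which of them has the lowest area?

plot#10 is not least since plot#16 < plot#10; plot#15 is not least since plot#16 < plot#15; plot#1 is not least since plot#10 < plot#1; plot#3 is not least since plot#15 < plot#3; plot#8 is not least since plot#15 < plot#8; plot#5 is not least since plot#1 < plot#5; plot#11 is not least since plot#15 < plot#11; plot#7 is not least since plot#3 < plot#7; plot#9 is not least since plot#1 < plot#9; plot#6 is not least since plot#8 < plot#6.
Only plot#16 has nothing below it, so plot#16 is the lowest area.

plot#16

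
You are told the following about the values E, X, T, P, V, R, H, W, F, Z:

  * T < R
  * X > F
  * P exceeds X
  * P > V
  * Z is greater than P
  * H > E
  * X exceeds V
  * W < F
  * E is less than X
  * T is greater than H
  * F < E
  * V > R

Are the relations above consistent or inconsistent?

Every relation is compatible with W < F < E < H < T < R < V < X < P < Z; the set is consistent.

consistent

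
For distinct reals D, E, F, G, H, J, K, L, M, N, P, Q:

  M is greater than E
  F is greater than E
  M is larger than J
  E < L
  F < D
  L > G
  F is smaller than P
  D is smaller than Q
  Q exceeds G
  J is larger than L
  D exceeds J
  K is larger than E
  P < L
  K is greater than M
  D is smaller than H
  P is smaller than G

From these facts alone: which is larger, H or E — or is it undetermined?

The relevant relations are E < L; L < J; J < D; D < H.
Chaining these gives E < L < J < D < H.
So H is larger.

H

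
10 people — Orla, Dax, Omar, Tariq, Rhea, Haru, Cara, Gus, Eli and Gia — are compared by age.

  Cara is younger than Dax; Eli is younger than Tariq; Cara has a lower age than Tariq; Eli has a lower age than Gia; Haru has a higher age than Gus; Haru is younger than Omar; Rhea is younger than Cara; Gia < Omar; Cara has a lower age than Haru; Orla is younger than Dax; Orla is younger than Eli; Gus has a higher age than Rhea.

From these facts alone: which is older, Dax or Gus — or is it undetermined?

undetermined

Following every chain through Dax: below Dax we get Rhea, Cara, Orla.
Gus is not reached, and no chain runs the other way from Gus to Dax.
So the given relations leave the order of Dax and Gus undetermined.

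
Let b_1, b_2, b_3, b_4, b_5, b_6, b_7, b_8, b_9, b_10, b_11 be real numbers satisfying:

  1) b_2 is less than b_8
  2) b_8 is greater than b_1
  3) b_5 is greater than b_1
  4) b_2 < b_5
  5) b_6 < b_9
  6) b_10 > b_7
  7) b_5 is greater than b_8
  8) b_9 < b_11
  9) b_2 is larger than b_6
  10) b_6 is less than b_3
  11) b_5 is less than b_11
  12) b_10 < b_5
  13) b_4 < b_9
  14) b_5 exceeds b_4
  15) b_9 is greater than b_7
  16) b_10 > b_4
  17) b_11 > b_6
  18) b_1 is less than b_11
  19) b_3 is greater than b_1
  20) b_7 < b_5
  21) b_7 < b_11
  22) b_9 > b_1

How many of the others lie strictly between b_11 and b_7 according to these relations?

3

Chaining upward from b_7 reaches: b_9, b_10, b_5.
Chaining downward from b_11 reaches: b_4, b_6, b_2, b_1, b_9, b_8, b_10, b_5.
Strictly between b_7 and b_11 are those in both lists: b_9, b_10, b_5 — 3 elements.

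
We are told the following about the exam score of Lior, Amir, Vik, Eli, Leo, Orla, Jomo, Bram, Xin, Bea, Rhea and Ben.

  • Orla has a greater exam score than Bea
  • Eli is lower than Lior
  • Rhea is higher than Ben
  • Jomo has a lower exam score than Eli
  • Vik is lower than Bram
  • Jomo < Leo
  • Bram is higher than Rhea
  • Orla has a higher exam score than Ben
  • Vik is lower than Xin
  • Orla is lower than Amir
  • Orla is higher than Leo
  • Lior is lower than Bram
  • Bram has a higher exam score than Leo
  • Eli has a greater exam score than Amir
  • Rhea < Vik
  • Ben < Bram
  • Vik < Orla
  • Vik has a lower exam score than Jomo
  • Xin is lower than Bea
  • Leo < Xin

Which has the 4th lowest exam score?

Jomo

Piecing the relations together gives one ordering: Ben < Rhea < Vik < Jomo < Leo < Xin < Bea < Orla < Amir < Eli < Lior < Bram.
The 4th smallest is Jomo.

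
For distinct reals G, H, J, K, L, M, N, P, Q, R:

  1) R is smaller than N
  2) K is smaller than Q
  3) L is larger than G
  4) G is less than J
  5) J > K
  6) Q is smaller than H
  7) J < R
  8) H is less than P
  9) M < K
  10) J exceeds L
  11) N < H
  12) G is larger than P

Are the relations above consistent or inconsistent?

inconsistent

Chaining the given relations yields H < P < G < L < J < R < N, so H < N. But one relation states N < H. These cannot both hold.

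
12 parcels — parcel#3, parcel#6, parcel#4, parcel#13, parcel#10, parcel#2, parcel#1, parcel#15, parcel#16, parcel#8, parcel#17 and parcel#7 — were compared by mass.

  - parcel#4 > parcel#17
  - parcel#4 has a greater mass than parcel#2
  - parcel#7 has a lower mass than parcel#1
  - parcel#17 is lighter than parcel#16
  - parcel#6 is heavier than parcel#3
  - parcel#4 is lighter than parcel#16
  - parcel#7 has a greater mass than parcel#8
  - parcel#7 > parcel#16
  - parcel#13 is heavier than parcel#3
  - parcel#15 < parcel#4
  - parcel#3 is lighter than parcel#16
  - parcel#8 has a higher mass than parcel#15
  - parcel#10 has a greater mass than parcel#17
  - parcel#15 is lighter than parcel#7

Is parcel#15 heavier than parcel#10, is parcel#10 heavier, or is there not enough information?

undetermined

Following every chain through parcel#15: above parcel#15 we get parcel#4, parcel#8, parcel#16, parcel#7, parcel#1.
parcel#10 is not reached, and no chain runs the other way from parcel#10 to parcel#15.
So the given relations leave the order of parcel#15 and parcel#10 undetermined.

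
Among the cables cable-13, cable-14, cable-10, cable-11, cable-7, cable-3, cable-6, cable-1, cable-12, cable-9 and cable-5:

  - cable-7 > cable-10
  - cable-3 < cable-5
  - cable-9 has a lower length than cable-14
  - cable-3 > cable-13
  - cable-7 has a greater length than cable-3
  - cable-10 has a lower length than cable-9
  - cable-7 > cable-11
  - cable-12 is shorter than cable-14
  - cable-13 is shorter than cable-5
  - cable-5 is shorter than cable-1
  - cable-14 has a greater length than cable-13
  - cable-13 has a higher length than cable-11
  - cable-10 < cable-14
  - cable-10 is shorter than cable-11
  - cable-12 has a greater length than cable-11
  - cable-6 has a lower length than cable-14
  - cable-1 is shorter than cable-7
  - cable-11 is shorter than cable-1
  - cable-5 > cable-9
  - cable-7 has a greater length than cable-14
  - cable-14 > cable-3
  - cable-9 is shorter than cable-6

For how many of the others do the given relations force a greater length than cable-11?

Directly above cable-11: cable-13, cable-12, cable-1, cable-7.
One step further: cable-3, cable-5, cable-14 (7 so far).
No other element is forced above cable-11 by the given relations, so the count is 7.

7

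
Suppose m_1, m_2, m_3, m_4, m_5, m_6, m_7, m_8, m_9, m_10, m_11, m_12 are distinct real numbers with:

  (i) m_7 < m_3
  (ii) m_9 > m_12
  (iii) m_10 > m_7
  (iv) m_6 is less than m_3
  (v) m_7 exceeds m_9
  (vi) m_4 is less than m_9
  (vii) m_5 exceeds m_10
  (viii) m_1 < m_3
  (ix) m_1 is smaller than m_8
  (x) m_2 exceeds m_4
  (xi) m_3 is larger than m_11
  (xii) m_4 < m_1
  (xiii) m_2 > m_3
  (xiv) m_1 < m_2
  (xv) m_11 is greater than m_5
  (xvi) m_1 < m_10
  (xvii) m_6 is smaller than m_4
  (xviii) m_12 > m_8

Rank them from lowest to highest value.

Nothing is placed below m_6, so it is least; from there m_6 < m_4; m_4 < m_1; m_1 < m_8; m_8 < m_12; m_12 < m_9; m_9 < m_7; m_7 < m_10; m_10 < m_5; m_5 < m_11; m_11 < m_3; m_3 < m_2, each given directly.

m_6 < m_4 < m_1 < m_8 < m_12 < m_9 < m_7 < m_10 < m_5 < m_11 < m_3 < m_2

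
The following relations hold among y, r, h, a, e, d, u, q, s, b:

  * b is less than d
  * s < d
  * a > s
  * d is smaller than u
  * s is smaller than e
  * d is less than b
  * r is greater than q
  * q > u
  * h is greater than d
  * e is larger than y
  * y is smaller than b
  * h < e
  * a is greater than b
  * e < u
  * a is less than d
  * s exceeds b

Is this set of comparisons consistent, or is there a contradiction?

Chaining the given relations yields b < s < a < d, so b < d. But one relation states d < b. These cannot both hold.

inconsistent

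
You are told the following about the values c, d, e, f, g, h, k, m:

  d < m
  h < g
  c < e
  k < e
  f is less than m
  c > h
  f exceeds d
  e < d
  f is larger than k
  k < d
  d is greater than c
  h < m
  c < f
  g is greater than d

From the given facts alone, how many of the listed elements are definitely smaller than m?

6

Directly below m: h, d, f.
One step further: k, c, e (6 so far).
Nothing else is reachable below m; 6 in all.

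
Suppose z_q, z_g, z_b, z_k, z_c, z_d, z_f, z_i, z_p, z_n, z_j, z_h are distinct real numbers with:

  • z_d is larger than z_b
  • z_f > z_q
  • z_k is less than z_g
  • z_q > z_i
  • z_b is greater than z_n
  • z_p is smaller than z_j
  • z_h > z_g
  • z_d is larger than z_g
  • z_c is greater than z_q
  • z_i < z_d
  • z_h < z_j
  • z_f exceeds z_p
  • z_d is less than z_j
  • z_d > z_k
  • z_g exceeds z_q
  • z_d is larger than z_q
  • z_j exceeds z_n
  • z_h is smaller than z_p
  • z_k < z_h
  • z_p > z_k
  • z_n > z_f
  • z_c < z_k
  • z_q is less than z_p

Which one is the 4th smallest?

z_k

Piecing the relations together gives one ordering: z_i < z_q < z_c < z_k < z_g < z_h < z_p < z_f < z_n < z_b < z_d < z_j.
The 4th smallest is z_k.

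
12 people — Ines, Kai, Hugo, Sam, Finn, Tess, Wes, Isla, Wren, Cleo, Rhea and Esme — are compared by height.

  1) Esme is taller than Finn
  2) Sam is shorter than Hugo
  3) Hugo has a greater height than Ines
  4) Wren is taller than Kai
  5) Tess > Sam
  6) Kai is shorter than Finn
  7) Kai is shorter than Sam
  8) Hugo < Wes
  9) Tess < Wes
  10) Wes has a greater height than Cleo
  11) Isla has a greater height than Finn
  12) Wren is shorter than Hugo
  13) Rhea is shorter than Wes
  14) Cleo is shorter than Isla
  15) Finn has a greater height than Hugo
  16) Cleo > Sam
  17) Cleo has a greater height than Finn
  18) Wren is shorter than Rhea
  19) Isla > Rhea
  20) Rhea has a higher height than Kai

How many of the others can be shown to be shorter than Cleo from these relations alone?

The elements the relations force below Cleo are Kai, Wren, Ines, Sam, Hugo, Finn — no chain reaches any other.
That is 6.

6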